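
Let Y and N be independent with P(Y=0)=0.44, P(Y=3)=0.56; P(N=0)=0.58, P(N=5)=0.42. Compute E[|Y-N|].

E[|Y-N|] = Σ_y Σ_n |y-n| · P(Y=y)P(N=n)
 = 0·0.2552 + 5·0.1848 + 3·0.3248 + 2·0.2352
 = 0 + 0.924 + 0.9744 + 0.4704
 = 2.3688

2.3688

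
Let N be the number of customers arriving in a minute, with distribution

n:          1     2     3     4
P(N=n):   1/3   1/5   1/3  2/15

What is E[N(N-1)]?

E[N(N-1)] = Σ n(n-1)·P(N=n)
 = 0·1/3 + 2·1/5 + 6·1/3 + 12·2/15
 = 0 + 2/5 + 2 + 8/5
 = 4

4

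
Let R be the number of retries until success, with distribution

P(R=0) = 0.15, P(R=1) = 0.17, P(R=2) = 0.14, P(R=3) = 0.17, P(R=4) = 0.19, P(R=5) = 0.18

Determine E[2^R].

11.21

E[2^R] = Σ 2^r·P(R=r)
 = 1·0.15 + 2·0.17 + 4·0.14 + 8·0.17 + 16·0.19 + 32·0.18
 = 0.15 + 0.34 + 0.56 + 1.36 + 3.04 + 5.76
 = 11.21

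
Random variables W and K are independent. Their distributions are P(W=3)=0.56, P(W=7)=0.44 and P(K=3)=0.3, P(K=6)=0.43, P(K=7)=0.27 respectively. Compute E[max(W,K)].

E[max(W,K)] = Σ_w Σ_k max(w,k) · P(W=w)P(K=k)
 = 3·0.168 + 6·0.2408 + 7·0.1512 + 7·0.132 + 7·0.1892 + 7·0.1188
 = 0.504 + 1.4448 + 1.0584 + 0.924 + 1.3244 + 0.8316
 = 6.0872

6.0872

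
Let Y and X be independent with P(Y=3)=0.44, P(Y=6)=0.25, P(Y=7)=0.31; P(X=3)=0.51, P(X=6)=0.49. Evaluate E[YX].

E[YX] = Σ_y Σ_x yx · P(Y=y)P(X=x)
 = 9·0.2244 + 18·0.2156 + 18·0.1275 + 36·0.1225 + 21·0.1581 + 42·0.1519
 = 2.0196 + 3.8808 + 2.295 + 4.41 + 3.3201 + 6.3798
 = 22.3053

22.3053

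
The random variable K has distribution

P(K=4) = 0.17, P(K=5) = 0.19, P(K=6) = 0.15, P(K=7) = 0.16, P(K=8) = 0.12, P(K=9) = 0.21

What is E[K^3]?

336.44

E[K^3] = Σ k^3·P(K=k)
 = 64·0.17 + 125·0.19 + 216·0.15 + 343·0.16 + 512·0.12 + 729·0.21
 = 10.88 + 23.75 + 32.4 + 54.88 + 61.44 + 153.09
 = 336.44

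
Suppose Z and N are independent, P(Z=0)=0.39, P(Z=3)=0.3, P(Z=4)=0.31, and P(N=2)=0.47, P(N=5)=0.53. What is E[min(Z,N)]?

1.7076

E[min(Z,N)] = Σ_z Σ_n min(z,n) · P(Z=z)P(N=n)
 = 0·0.1833 + 0·0.2067 + 2·0.141 + 3·0.159 + 2·0.1457 + 4·0.1643
 = 0 + 0 + 0.282 + 0.477 + 0.2914 + 0.6572
 = 1.7076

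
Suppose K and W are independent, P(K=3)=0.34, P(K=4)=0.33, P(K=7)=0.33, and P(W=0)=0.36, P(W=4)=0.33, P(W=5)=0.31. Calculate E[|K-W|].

2.6306

E[|K-W|] = Σ_k Σ_w |k-w| · P(K=k)P(W=w)
 = 3·0.1224 + 1·0.1122 + 2·0.1054 + 4·0.1188 + 0·0.1089 + 1·0.1023 + 7·0.1188 + 3·0.1089 + 2·0.1023
 = 0.3672 + 0.1122 + 0.2108 + 0.4752 + 0 + 0.1023 + 0.8316 + 0.3267 + 0.2046
 = 2.6306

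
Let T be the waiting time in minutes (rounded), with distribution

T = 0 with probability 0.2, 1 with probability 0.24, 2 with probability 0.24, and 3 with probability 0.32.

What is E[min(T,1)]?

0.8

E[min(T,1)] = Σ min(t,1)·P(T=t)
 = 0·0.2 + 1·0.24 + 1·0.24 + 1·0.32
 = 0 + 0.24 + 0.24 + 0.32
 = 0.8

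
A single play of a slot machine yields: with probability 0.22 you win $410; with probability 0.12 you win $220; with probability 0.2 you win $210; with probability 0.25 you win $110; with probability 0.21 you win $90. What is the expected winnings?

205

E[payout] = 410·0.22 + 220·0.12 + 210·0.2 + 110·0.25 + 90·0.21
 = 90.2 + 26.4 + 42 + 27.5 + 18.9
 = 205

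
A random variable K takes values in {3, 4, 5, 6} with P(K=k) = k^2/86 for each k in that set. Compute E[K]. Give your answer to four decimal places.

5.0233

E[K] = Σ k·P(K=k)
 = 3·9/86 + 4·8/43 + 5·25/86 + 6·18/43
 = 27/86 + 32/43 + 125/86 + 108/43
 = 216/43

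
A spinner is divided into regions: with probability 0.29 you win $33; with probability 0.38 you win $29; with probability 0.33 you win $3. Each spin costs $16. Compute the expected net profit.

5.58

E[payout] = 33·0.29 + 29·0.38 + 3·0.33
 = 9.57 + 11.02 + 0.99
 = 21.58
Net = 21.58 - 16 = 5.58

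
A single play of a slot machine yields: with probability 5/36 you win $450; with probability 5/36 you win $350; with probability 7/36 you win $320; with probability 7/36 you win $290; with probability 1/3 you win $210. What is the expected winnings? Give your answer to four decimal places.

E[payout] = 450·5/36 + 350·5/36 + 320·7/36 + 290·7/36 + 210·1/3
 = 125/2 + 875/18 + 560/9 + 1015/18 + 70
 = 5395/18

299.7222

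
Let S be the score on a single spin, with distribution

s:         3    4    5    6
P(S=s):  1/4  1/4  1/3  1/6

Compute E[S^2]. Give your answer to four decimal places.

E[S^2] = Σ s^2·P(S=s)
 = 9·1/4 + 16·1/4 + 25·1/3 + 36·1/6
 = 9/4 + 4 + 25/3 + 6
 = 247/12

20.5833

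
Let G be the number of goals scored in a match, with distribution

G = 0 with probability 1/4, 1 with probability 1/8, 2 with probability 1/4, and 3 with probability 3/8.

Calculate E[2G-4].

E[2G-4] = Σ (2g-4)·P(G=g)
 = (-4)·1/4 + (-2)·1/8 + 0·1/4 + 2·3/8
 = (-1) + (-1/4) + 0 + 3/4
 = -1/2

-0.5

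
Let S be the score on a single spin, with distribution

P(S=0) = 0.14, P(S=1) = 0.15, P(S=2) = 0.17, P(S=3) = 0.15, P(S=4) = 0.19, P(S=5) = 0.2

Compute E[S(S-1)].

E[S(S-1)] = Σ s(s-1)·P(S=s)
 = 0·0.14 + 0·0.15 + 2·0.17 + 6·0.15 + 12·0.19 + 20·0.2
 = 0 + 0 + 0.34 + 0.9 + 2.28 + 4
 = 7.52

7.52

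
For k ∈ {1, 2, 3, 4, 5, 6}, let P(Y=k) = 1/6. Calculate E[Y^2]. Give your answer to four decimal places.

15.1667

E[Y^2] = Σ y^2·P(Y=y)
 = 1·1/6 + 4·1/6 + 9·1/6 + 16·1/6 + 25·1/6 + 36·1/6
 = 1/6 + 2/3 + 3/2 + 8/3 + 25/6 + 6
 = 91/6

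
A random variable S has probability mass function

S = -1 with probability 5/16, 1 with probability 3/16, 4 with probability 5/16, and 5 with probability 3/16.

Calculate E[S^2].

E[S^2] = Σ s^2·P(S=s)
 = 1·5/16 + 1·3/16 + 16·5/16 + 25·3/16
 = 5/16 + 3/16 + 5 + 75/16
 = 163/16

10.1875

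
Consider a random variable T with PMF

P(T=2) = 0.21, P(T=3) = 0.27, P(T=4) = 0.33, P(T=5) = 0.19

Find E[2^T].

14.36

E[2^T] = Σ 2^t·P(T=t)
 = 4·0.21 + 8·0.27 + 16·0.33 + 32·0.19
 = 0.84 + 2.16 + 5.28 + 6.08
 = 14.36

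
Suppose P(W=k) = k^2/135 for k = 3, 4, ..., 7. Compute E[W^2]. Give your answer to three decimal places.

34.511

E[W^2] = Σ w^2·P(W=w)
 = 9·1/15 + 16·16/135 + 25·5/27 + 36·4/15 + 49·49/135
 = 3/5 + 256/135 + 125/27 + 48/5 + 2401/135
 = 1553/45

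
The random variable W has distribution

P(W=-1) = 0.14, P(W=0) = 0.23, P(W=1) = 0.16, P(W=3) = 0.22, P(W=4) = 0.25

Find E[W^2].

E[W^2] = Σ w^2·P(W=w)
 = 1·0.14 + 0·0.23 + 1·0.16 + 9·0.22 + 16·0.25
 = 0.14 + 0 + 0.16 + 1.98 + 4
 = 6.28

6.28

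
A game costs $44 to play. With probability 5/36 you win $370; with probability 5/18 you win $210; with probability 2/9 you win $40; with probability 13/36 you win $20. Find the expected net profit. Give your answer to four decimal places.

81.8333

E[payout] = 370·5/36 + 210·5/18 + 40·2/9 + 20·13/36
 = 925/18 + 175/3 + 80/9 + 65/9
 = 755/6
Net = 755/6 - 44 = 491/6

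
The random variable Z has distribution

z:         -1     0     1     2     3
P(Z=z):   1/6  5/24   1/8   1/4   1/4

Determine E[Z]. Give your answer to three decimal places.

E[Z] = Σ z·P(Z=z)
 = (-1)·1/6 + 0·5/24 + 1·1/8 + 2·1/4 + 3·1/4
 = (-1/6) + 0 + 1/8 + 1/2 + 3/4
 = 29/24

1.208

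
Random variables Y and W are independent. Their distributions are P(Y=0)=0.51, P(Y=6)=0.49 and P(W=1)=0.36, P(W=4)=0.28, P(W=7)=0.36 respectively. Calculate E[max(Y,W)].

5.1564

E[max(Y,W)] = Σ_y Σ_w max(y,w) · P(Y=y)P(W=w)
 = 1·0.1836 + 4·0.1428 + 7·0.1836 + 6·0.1764 + 6·0.1372 + 7·0.1764
 = 0.1836 + 0.5712 + 1.2852 + 1.0584 + 0.8232 + 1.2348
 = 5.1564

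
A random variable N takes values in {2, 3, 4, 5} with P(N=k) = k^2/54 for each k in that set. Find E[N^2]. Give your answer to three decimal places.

18.111

E[N^2] = Σ n^2·P(N=n)
 = 4·2/27 + 9·1/6 + 16·8/27 + 25·25/54
 = 8/27 + 3/2 + 128/27 + 625/54
 = 163/9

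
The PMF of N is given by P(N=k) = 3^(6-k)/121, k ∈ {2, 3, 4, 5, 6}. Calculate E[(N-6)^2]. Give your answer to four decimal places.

E[(N-6)^2] = Σ (n-6)^2·P(N=n)
 = 16·81/121 + 9·27/121 + 4·9/121 + 1·3/121 + 0·1/121
 = 1296/121 + 243/121 + 36/121 + 3/121 + 0
 = 1578/121

13.0413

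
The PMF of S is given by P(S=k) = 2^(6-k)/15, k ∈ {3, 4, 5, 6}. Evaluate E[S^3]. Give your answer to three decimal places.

62.533

E[S^3] = Σ s^3·P(S=s)
 = 27·8/15 + 64·4/15 + 125·2/15 + 216·1/15
 = 72/5 + 256/15 + 50/3 + 72/5
 = 938/15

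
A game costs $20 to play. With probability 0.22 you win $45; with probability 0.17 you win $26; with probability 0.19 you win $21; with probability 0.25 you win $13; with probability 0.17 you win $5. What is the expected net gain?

E[payout] = 45·0.22 + 26·0.17 + 21·0.19 + 13·0.25 + 5·0.17
 = 9.9 + 4.42 + 3.99 + 3.25 + 0.85
 = 22.41
Net = 22.41 - 20 = 2.41

2.41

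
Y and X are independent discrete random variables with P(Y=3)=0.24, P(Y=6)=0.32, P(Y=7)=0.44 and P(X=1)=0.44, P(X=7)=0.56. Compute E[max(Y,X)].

E[max(Y,X)] = Σ_y Σ_x max(y,x) · P(Y=y)P(X=x)
 = 3·0.1056 + 7·0.1344 + 6·0.1408 + 7·0.1792 + 7·0.1936 + 7·0.2464
 = 0.3168 + 0.9408 + 0.8448 + 1.2544 + 1.3552 + 1.7248
 = 6.4368

6.4368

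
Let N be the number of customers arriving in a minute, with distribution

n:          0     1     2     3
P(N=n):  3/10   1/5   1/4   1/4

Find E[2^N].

3.7

E[2^N] = Σ 2^n·P(N=n)
 = 1·3/10 + 2·1/5 + 4·1/4 + 8·1/4
 = 3/10 + 2/5 + 1 + 2
 = 37/10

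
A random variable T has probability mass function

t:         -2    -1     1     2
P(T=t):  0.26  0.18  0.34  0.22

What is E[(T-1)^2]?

3.28

E[(T-1)^2] = Σ (t-1)^2·P(T=t)
 = 9·0.26 + 4·0.18 + 0·0.34 + 1·0.22
 = 2.34 + 0.72 + 0 + 0.22
 = 3.28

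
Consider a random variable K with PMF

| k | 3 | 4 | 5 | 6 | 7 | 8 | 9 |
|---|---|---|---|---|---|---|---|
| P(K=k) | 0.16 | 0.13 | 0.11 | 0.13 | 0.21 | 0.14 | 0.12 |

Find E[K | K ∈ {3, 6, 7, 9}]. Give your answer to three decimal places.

6.145

P(K ∈ {3, 6, 7, 9}) = 0.16 + 0.13 + 0.21 + 0.12 = 0.62.
E[K | K ∈ {3, 6, 7, 9}] = [3·0.16 + 6·0.13 + 7·0.21 + 9·0.12] / 0.62
 = 3.81 / 0.62
 = 381/62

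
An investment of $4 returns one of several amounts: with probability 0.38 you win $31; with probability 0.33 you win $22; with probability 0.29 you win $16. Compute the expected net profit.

19.68

E[payout] = 31·0.38 + 22·0.33 + 16·0.29
 = 11.78 + 7.26 + 4.64
 = 23.68
Net = 23.68 - 4 = 19.68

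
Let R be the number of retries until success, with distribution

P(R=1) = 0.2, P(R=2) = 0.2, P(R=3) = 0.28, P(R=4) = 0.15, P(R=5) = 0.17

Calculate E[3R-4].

4.67

E[3R-4] = Σ (3r-4)·P(R=r)
 = (-1)·0.2 + 2·0.2 + 5·0.28 + 8·0.15 + 11·0.17
 = (-0.2) + 0.4 + 1.4 + 1.2 + 1.87
 = 4.67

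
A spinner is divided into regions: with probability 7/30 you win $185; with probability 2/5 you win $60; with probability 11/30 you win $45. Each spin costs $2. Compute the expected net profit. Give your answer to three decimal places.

E[payout] = 185·7/30 + 60·2/5 + 45·11/30
 = 259/6 + 24 + 33/2
 = 251/3
Net = 251/3 - 2 = 245/3

81.667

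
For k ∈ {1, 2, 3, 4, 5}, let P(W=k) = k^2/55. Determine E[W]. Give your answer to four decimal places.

E[W] = Σ w·P(W=w)
 = 1·1/55 + 2·4/55 + 3·9/55 + 4·16/55 + 5·5/11
 = 1/55 + 8/55 + 27/55 + 64/55 + 25/11
 = 45/11

4.0909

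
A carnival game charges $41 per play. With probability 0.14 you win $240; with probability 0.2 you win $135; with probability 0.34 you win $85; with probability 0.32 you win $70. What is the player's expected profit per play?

E[payout] = 240·0.14 + 135·0.2 + 85·0.34 + 70·0.32
 = 33.6 + 27 + 28.9 + 22.4
 = 111.9
Net = 111.9 - 41 = 70.9

70.9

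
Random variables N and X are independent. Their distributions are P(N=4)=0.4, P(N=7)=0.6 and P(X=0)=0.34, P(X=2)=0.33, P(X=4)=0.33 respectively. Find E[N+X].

7.78

E[N+X] = Σ_n Σ_x (n+x) · P(N=n)P(X=x)
 = 4·0.136 + 6·0.132 + 8·0.132 + 7·0.204 + 9·0.198 + 11·0.198
 = 0.544 + 0.792 + 1.056 + 1.428 + 1.782 + 2.178
 = 7.78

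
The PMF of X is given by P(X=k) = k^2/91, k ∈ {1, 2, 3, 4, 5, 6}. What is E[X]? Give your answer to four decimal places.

E[X] = Σ x·P(X=x)
 = 1·1/91 + 2·4/91 + 3·9/91 + 4·16/91 + 5·25/91 + 6·36/91
 = 1/91 + 8/91 + 27/91 + 64/91 + 125/91 + 216/91
 = 63/13

4.8462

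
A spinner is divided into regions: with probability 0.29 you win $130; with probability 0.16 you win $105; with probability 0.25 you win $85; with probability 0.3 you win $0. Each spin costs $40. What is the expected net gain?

35.75

E[payout] = 130·0.29 + 105·0.16 + 85·0.25 + 0·0.3
 = 37.7 + 16.8 + 21.25 + 0
 = 75.75
Net = 75.75 - 40 = 35.75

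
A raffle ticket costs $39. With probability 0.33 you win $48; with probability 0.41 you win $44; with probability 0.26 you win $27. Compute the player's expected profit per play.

E[payout] = 48·0.33 + 44·0.41 + 27·0.26
 = 15.84 + 18.04 + 7.02
 = 40.9
Net = 40.9 - 39 = 1.9

1.9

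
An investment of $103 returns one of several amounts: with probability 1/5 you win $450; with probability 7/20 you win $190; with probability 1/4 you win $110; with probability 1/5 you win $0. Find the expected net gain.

81

E[payout] = 450·1/5 + 190·7/20 + 110·1/4 + 0·1/5
 = 90 + 133/2 + 55/2 + 0
 = 184
Net = 184 - 103 = 81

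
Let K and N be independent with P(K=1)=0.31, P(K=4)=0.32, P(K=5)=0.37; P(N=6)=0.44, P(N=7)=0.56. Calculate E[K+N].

E[K+N] = Σ_k Σ_n (k+n) · P(K=k)P(N=n)
 = 7·0.1364 + 8·0.1736 + 10·0.1408 + 11·0.1792 + 11·0.1628 + 12·0.2072
 = 0.9548 + 1.3888 + 1.408 + 1.9712 + 1.7908 + 2.4864
 = 10

10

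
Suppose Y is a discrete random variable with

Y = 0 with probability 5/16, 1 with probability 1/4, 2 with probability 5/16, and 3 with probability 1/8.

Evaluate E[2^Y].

E[2^Y] = Σ 2^y·P(Y=y)
 = 1·5/16 + 2·1/4 + 4·5/16 + 8·1/8
 = 5/16 + 1/2 + 5/4 + 1
 = 49/16

3.0625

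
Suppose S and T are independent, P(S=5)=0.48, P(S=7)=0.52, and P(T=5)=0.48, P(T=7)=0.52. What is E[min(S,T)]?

E[min(S,T)] = Σ_s Σ_t min(s,t) · P(S=s)P(T=t)
 = 5·0.2304 + 5·0.2496 + 5·0.2496 + 7·0.2704
 = 1.152 + 1.248 + 1.248 + 1.8928
 = 5.5408

5.5408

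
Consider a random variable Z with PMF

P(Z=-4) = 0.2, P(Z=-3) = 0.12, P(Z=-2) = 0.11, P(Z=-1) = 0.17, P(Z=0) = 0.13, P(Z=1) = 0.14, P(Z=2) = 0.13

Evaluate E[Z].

E[Z] = Σ z·P(Z=z)
 = (-4)·0.2 + (-3)·0.12 + (-2)·0.11 + (-1)·0.17 + 0·0.13 + 1·0.14 + 2·0.13
 = (-0.8) + (-0.36) + (-0.22) + (-0.17) + 0 + 0.14 + 0.26
 = -1.15

-1.15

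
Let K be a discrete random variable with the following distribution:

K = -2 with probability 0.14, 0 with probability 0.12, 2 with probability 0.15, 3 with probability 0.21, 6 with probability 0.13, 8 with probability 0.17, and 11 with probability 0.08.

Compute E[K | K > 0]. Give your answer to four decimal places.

5.3378

P(K > 0) = 0.15 + 0.21 + 0.13 + 0.17 + 0.08 = 0.74.
E[K | K > 0] = [2·0.15 + 3·0.21 + 6·0.13 + 8·0.17 + 11·0.08] / 0.74
 = 3.95 / 0.74
 = 395/74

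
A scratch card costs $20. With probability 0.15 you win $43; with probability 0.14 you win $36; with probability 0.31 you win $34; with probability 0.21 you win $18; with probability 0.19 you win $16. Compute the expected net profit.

8.85

E[payout] = 43·0.15 + 36·0.14 + 34·0.31 + 18·0.21 + 16·0.19
 = 6.45 + 5.04 + 10.54 + 3.78 + 3.04
 = 28.85
Net = 28.85 - 20 = 8.85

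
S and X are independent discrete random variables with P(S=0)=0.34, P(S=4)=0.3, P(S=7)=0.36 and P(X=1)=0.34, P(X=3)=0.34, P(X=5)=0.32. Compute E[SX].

11.0112

E[SX] = Σ_s Σ_x sx · P(S=s)P(X=x)
 = 0·0.1156 + 0·0.1156 + 0·0.1088 + 4·0.102 + 12·0.102 + 20·0.096 + 7·0.1224 + 21·0.1224 + 35·0.1152
 = 0 + 0 + 0 + 0.408 + 1.224 + 1.92 + 0.8568 + 2.5704 + 4.032
 = 11.0112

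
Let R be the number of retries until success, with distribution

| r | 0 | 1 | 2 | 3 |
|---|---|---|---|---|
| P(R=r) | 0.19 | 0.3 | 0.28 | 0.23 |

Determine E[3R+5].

9.65

E[3R+5] = Σ (3r+5)·P(R=r)
 = 5·0.19 + 8·0.3 + 11·0.28 + 14·0.23
 = 0.95 + 2.4 + 3.08 + 3.22
 = 9.65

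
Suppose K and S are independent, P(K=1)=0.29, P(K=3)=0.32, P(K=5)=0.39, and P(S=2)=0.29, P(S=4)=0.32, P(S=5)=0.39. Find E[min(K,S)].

2.6431

E[min(K,S)] = Σ_k Σ_s min(k,s) · P(K=k)P(S=s)
 = 1·0.0841 + 1·0.0928 + 1·0.1131 + 2·0.0928 + 3·0.1024 + 3·0.1248 + 2·0.1131 + 4·0.1248 + 5·0.1521
 = 0.0841 + 0.0928 + 0.1131 + 0.1856 + 0.3072 + 0.3744 + 0.2262 + 0.4992 + 0.7605
 = 2.6431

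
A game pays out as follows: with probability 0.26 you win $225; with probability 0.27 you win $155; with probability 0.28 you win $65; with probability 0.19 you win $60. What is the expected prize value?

129.95

E[payout] = 225·0.26 + 155·0.27 + 65·0.28 + 60·0.19
 = 58.5 + 41.85 + 18.2 + 11.4
 = 129.95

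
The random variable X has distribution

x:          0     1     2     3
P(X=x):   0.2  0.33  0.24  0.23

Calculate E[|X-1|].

E[|X-1|] = Σ |x-1|·P(X=x)
 = 1·0.2 + 0·0.33 + 1·0.24 + 2·0.23
 = 0.2 + 0 + 0.24 + 0.46
 = 0.9

0.9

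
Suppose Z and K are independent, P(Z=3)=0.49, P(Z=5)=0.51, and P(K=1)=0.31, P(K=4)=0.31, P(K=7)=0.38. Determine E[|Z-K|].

E[|Z-K|] = Σ_z Σ_k |z-k| · P(Z=z)P(K=k)
 = 2·0.1519 + 1·0.1519 + 4·0.1862 + 4·0.1581 + 1·0.1581 + 2·0.1938
 = 0.3038 + 0.1519 + 0.7448 + 0.6324 + 0.1581 + 0.3876
 = 2.3786

2.3786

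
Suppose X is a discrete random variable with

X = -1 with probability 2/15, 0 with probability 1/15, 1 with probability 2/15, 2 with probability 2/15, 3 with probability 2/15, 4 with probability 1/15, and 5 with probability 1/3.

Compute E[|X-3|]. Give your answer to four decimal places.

E[|X-3|] = Σ |x-3|·P(X=x)
 = 4·2/15 + 3·1/15 + 2·2/15 + 1·2/15 + 0·2/15 + 1·1/15 + 2·1/3
 = 8/15 + 1/5 + 4/15 + 2/15 + 0 + 1/15 + 2/3
 = 28/15

1.8667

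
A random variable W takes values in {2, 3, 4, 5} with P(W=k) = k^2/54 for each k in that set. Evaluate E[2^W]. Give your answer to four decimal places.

E[2^W] = Σ 2^w·P(W=w)
 = 4·2/27 + 8·1/6 + 16·8/27 + 32·25/54
 = 8/27 + 4/3 + 128/27 + 400/27
 = 572/27

21.1852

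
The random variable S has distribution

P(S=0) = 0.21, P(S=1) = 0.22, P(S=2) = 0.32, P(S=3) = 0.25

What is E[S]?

E[S] = Σ s·P(S=s)
 = 0·0.21 + 1·0.22 + 2·0.32 + 3·0.25
 = 0 + 0.22 + 0.64 + 0.75
 = 1.61

1.61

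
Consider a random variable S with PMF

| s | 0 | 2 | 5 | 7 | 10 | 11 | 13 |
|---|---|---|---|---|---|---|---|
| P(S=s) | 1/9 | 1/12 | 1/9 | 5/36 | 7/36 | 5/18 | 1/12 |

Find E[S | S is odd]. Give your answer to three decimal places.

P(S is odd) = 1/9 + 5/36 + 5/18 + 1/12 = 11/18.
E[S | S is odd] = [5·1/9 + 7·5/36 + 11·5/18 + 13·1/12] / (11/18)
 = 17/3 / (11/18)
 = 102/11

9.273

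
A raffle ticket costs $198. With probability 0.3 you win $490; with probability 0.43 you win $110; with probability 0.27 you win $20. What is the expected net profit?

E[payout] = 490·0.3 + 110·0.43 + 20·0.27
 = 147 + 47.3 + 5.4
 = 199.7
Net = 199.7 - 198 = 1.7

1.7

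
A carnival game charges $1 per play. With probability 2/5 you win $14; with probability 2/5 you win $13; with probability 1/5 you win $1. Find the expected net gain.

E[payout] = 14·2/5 + 13·2/5 + 1·1/5
 = 28/5 + 26/5 + 1/5
 = 11
Net = 11 - 1 = 10

10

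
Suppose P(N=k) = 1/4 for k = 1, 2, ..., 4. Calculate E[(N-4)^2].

3.5

E[(N-4)^2] = Σ (n-4)^2·P(N=n)
 = 9·1/4 + 4·1/4 + 1·1/4 + 0·1/4
 = 9/4 + 1 + 1/4 + 0
 = 7/2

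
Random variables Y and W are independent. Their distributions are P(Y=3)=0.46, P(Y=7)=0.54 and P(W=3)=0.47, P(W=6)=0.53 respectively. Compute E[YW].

E[YW] = Σ_y Σ_w yw · P(Y=y)P(W=w)
 = 9·0.2162 + 18·0.2438 + 21·0.2538 + 42·0.2862
 = 1.9458 + 4.3884 + 5.3298 + 12.0204
 = 23.6844

23.6844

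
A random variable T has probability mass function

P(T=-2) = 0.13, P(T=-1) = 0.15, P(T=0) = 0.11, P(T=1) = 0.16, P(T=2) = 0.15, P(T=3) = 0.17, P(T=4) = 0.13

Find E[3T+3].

E[3T+3] = Σ (3t+3)·P(T=t)
 = (-3)·0.13 + 0·0.15 + 3·0.11 + 6·0.16 + 9·0.15 + 12·0.17 + 15·0.13
 = (-0.39) + 0 + 0.33 + 0.96 + 1.35 + 2.04 + 1.95
 = 6.24

6.24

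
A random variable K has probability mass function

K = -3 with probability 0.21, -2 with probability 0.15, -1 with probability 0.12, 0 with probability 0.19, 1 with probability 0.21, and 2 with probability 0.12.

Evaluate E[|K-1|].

E[|K-1|] = Σ |k-1|·P(K=k)
 = 4·0.21 + 3·0.15 + 2·0.12 + 1·0.19 + 0·0.21 + 1·0.12
 = 0.84 + 0.45 + 0.24 + 0.19 + 0 + 0.12
 = 1.84

1.84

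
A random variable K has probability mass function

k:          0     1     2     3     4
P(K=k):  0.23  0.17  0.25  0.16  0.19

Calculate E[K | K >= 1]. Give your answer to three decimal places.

2.481

P(K >= 1) = 0.17 + 0.25 + 0.16 + 0.19 = 0.77.
E[K | K >= 1] = [1·0.17 + 2·0.25 + 3·0.16 + 4·0.19] / 0.77
 = 1.91 / 0.77
 = 191/77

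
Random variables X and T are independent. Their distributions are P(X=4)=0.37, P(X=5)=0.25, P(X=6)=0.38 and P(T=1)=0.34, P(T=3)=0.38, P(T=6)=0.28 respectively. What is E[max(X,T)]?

E[max(X,T)] = Σ_x Σ_t max(x,t) · P(X=x)P(T=t)
 = 4·0.1258 + 4·0.1406 + 6·0.1036 + 5·0.085 + 5·0.095 + 6·0.07 + 6·0.1292 + 6·0.1444 + 6·0.1064
 = 0.5032 + 0.5624 + 0.6216 + 0.425 + 0.475 + 0.42 + 0.7752 + 0.8664 + 0.6384
 = 5.2872

5.2872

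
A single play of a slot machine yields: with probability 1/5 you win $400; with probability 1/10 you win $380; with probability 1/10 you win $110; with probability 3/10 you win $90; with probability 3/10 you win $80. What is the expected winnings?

E[payout] = 400·1/5 + 380·1/10 + 110·1/10 + 90·3/10 + 80·3/10
 = 80 + 38 + 11 + 27 + 24
 = 180

180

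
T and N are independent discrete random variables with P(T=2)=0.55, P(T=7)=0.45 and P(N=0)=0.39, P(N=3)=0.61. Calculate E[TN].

E[TN] = Σ_t Σ_n tn · P(T=t)P(N=n)
 = 0·0.2145 + 6·0.3355 + 0·0.1755 + 21·0.2745
 = 0 + 2.013 + 0 + 5.7645
 = 7.7775

7.7775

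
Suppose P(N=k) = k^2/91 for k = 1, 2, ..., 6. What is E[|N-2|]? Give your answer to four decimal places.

2.8681

E[|N-2|] = Σ |n-2|·P(N=n)
 = 1·1/91 + 0·4/91 + 1·9/91 + 2·16/91 + 3·25/91 + 4·36/91
 = 1/91 + 0 + 9/91 + 32/91 + 75/91 + 144/91
 = 261/91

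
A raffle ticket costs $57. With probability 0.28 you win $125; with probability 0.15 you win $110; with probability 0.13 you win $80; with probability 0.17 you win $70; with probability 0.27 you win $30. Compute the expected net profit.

E[payout] = 125·0.28 + 110·0.15 + 80·0.13 + 70·0.17 + 30·0.27
 = 35 + 16.5 + 10.4 + 11.9 + 8.1
 = 81.9
Net = 81.9 - 57 = 24.9

24.9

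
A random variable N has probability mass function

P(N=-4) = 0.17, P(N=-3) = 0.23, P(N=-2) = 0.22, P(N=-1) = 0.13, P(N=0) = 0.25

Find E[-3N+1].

6.82

E[-3N+1] = Σ (-3n+1)·P(N=n)
 = 13·0.17 + 10·0.23 + 7·0.22 + 4·0.13 + 1·0.25
 = 2.21 + 2.3 + 1.54 + 0.52 + 0.25
 = 6.82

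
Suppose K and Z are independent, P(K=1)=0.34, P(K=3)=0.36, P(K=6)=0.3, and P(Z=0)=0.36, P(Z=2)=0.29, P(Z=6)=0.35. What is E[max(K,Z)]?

E[max(K,Z)] = Σ_k Σ_z max(k,z) · P(K=k)P(Z=z)
 = 1·0.1224 + 2·0.0986 + 6·0.119 + 3·0.1296 + 3·0.1044 + 6·0.126 + 6·0.108 + 6·0.087 + 6·0.105
 = 0.1224 + 0.1972 + 0.714 + 0.3888 + 0.3132 + 0.756 + 0.648 + 0.522 + 0.63
 = 4.2916

4.2916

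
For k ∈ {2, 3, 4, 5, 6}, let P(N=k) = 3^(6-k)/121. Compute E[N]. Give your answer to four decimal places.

E[N] = Σ n·P(N=n)
 = 2·81/121 + 3·27/121 + 4·9/121 + 5·3/121 + 6·1/121
 = 162/121 + 81/121 + 36/121 + 15/121 + 6/121
 = 300/121

2.4793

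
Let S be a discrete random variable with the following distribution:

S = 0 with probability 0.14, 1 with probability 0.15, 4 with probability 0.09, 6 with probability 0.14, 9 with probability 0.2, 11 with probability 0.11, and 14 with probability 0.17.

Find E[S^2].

E[S^2] = Σ s^2·P(S=s)
 = 0·0.14 + 1·0.15 + 16·0.09 + 36·0.14 + 81·0.2 + 121·0.11 + 196·0.17
 = 0 + 0.15 + 1.44 + 5.04 + 16.2 + 13.31 + 33.32
 = 69.46

69.46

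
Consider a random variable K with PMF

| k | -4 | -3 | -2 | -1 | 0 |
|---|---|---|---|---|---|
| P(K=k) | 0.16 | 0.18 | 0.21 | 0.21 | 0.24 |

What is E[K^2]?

5.23

E[K^2] = Σ k^2·P(K=k)
 = 16·0.16 + 9·0.18 + 4·0.21 + 1·0.21 + 0·0.24
 = 2.56 + 1.62 + 0.84 + 0.21 + 0
 = 5.23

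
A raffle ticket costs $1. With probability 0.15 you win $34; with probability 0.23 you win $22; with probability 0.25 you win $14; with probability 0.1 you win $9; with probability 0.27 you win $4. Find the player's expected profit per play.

14.64

E[payout] = 34·0.15 + 22·0.23 + 14·0.25 + 9·0.1 + 4·0.27
 = 5.1 + 5.06 + 3.5 + 0.9 + 1.08
 = 15.64
Net = 15.64 - 1 = 14.64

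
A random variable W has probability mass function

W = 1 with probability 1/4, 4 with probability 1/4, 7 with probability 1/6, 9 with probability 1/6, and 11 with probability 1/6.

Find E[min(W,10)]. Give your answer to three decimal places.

E[min(W,10)] = Σ min(w,10)·P(W=w)
 = 1·1/4 + 4·1/4 + 7·1/6 + 9·1/6 + 10·1/6
 = 1/4 + 1 + 7/6 + 3/2 + 5/3
 = 67/12

5.583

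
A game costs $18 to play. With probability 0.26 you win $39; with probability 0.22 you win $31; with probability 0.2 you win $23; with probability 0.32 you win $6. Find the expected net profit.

5.48

E[payout] = 39·0.26 + 31·0.22 + 23·0.2 + 6·0.32
 = 10.14 + 6.82 + 4.6 + 1.92
 = 23.48
Net = 23.48 - 18 = 5.48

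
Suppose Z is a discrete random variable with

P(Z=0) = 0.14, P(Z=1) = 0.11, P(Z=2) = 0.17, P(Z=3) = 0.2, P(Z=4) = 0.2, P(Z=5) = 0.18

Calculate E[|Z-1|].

2.03

E[|Z-1|] = Σ |z-1|·P(Z=z)
 = 1·0.14 + 0·0.11 + 1·0.17 + 2·0.2 + 3·0.2 + 4·0.18
 = 0.14 + 0 + 0.17 + 0.4 + 0.6 + 0.72
 = 2.03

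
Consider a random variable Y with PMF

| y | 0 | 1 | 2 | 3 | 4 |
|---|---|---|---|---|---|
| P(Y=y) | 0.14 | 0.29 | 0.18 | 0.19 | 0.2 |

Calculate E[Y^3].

E[Y^3] = Σ y^3·P(Y=y)
 = 0·0.14 + 1·0.29 + 8·0.18 + 27·0.19 + 64·0.2
 = 0 + 0.29 + 1.44 + 5.13 + 12.8
 = 19.66

19.66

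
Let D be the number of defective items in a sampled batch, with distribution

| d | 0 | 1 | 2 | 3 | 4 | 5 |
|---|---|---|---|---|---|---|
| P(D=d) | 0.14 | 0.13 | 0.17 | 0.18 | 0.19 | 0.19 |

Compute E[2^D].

E[2^D] = Σ 2^d·P(D=d)
 = 1·0.14 + 2·0.13 + 4·0.17 + 8·0.18 + 16·0.19 + 32·0.19
 = 0.14 + 0.26 + 0.68 + 1.44 + 3.04 + 6.08
 = 11.64

11.64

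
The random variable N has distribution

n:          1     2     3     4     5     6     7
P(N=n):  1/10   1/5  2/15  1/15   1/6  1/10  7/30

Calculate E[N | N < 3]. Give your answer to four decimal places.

1.6667

P(N < 3) = 1/10 + 1/5 = 3/10.
E[N | N < 3] = [1·1/10 + 2·1/5] / (3/10)
 = 1/2 / (3/10)
 = 5/3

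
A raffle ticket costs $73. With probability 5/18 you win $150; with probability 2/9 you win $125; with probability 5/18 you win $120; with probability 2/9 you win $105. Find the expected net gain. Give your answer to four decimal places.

53.1111

E[payout] = 150·5/18 + 125·2/9 + 120·5/18 + 105·2/9
 = 125/3 + 250/9 + 100/3 + 70/3
 = 1135/9
Net = 1135/9 - 73 = 478/9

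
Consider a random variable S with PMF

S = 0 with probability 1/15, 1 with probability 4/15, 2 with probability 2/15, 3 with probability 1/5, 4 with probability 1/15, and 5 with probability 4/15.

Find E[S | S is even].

2

P(S is even) = 1/15 + 2/15 + 1/15 = 4/15.
E[S | S is even] = [0·1/15 + 2·2/15 + 4·1/15] / (4/15)
 = 8/15 / (4/15)
 = 2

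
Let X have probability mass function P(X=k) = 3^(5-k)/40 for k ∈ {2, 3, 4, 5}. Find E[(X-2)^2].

E[(X-2)^2] = Σ (x-2)^2·P(X=x)
 = 0·27/40 + 1·9/40 + 4·3/40 + 9·1/40
 = 0 + 9/40 + 3/10 + 9/40
 = 3/4

0.75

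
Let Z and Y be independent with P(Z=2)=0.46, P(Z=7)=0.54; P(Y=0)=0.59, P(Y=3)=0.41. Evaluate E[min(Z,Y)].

E[min(Z,Y)] = Σ_z Σ_y min(z,y) · P(Z=z)P(Y=y)
 = 0·0.2714 + 2·0.1886 + 0·0.3186 + 3·0.2214
 = 0 + 0.3772 + 0 + 0.6642
 = 1.0414

1.0414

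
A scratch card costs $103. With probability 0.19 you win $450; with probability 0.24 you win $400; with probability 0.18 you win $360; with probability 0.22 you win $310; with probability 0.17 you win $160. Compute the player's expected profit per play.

E[payout] = 450·0.19 + 400·0.24 + 360·0.18 + 310·0.22 + 160·0.17
 = 85.5 + 96 + 64.8 + 68.2 + 27.2
 = 341.7
Net = 341.7 - 103 = 238.7

238.7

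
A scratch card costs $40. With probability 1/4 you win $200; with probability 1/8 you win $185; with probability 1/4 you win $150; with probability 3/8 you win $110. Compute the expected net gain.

E[payout] = 200·1/4 + 185·1/8 + 150·1/4 + 110·3/8
 = 50 + 185/8 + 75/2 + 165/4
 = 1215/8
Net = 1215/8 - 40 = 895/8

111.875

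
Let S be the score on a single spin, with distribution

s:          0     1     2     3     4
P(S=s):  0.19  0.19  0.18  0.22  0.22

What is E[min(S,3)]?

E[min(S,3)] = Σ min(s,3)·P(S=s)
 = 0·0.19 + 1·0.19 + 2·0.18 + 3·0.22 + 3·0.22
 = 0 + 0.19 + 0.36 + 0.66 + 0.66
 = 1.87

1.87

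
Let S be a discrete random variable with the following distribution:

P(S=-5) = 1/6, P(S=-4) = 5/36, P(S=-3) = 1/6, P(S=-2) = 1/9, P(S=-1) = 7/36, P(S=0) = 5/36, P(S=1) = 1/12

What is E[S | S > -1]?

P(S > -1) = 5/36 + 1/12 = 2/9.
E[S | S > -1] = [0·5/36 + 1·1/12] / (2/9)
 = 1/12 / (2/9)
 = 3/8

0.375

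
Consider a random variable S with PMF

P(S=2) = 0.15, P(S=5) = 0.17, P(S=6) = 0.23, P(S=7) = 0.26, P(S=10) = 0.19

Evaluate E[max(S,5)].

6.7

E[max(S,5)] = Σ max(s,5)·P(S=s)
 = 5·0.15 + 5·0.17 + 6·0.23 + 7·0.26 + 10·0.19
 = 0.75 + 0.85 + 1.38 + 1.82 + 1.9
 = 6.7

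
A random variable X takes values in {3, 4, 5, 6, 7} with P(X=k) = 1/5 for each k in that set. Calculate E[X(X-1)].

22

E[X(X-1)] = Σ x(x-1)·P(X=x)
 = 6·1/5 + 12·1/5 + 20·1/5 + 30·1/5 + 42·1/5
 = 6/5 + 12/5 + 4 + 6 + 42/5
 = 22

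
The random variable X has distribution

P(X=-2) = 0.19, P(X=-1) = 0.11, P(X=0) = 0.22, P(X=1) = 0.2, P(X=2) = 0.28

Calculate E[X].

E[X] = Σ x·P(X=x)
 = (-2)·0.19 + (-1)·0.11 + 0·0.22 + 1·0.2 + 2·0.28
 = (-0.38) + (-0.11) + 0 + 0.2 + 0.56
 = 0.27

0.27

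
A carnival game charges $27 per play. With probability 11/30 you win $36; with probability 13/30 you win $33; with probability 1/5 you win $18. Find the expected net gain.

E[payout] = 36·11/30 + 33·13/30 + 18·1/5
 = 66/5 + 143/10 + 18/5
 = 311/10
Net = 311/10 - 27 = 41/10

4.1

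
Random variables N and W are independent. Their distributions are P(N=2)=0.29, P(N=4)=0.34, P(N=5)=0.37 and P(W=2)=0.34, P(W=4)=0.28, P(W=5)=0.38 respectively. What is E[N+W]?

E[N+W] = Σ_n Σ_w (n+w) · P(N=n)P(W=w)
 = 4·0.0986 + 6·0.0812 + 7·0.1102 + 6·0.1156 + 8·0.0952 + 9·0.1292 + 7·0.1258 + 9·0.1036 + 10·0.1406
 = 0.3944 + 0.4872 + 0.7714 + 0.6936 + 0.7616 + 1.1628 + 0.8806 + 0.9324 + 1.406
 = 7.49

7.49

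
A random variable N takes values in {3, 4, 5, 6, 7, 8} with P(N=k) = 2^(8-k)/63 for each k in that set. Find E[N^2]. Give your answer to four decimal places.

E[N^2] = Σ n^2·P(N=n)
 = 9·32/63 + 16·16/63 + 25·8/63 + 36·4/63 + 49·2/63 + 64·1/63
 = 32/7 + 256/63 + 200/63 + 16/7 + 14/9 + 64/63
 = 50/3

16.6667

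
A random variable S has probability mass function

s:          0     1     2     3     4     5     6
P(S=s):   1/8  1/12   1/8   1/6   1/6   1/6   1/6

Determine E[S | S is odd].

3.4

P(S is odd) = 1/12 + 1/6 + 1/6 = 5/12.
E[S | S is odd] = [1·1/12 + 3·1/6 + 5·1/6] / (5/12)
 = 17/12 / (5/12)
 = 17/5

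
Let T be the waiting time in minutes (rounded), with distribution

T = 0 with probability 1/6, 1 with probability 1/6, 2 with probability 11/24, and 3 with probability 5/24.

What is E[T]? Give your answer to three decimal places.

1.708

E[T] = Σ t·P(T=t)
 = 0·1/6 + 1·1/6 + 2·11/24 + 3·5/24
 = 0 + 1/6 + 11/12 + 5/8
 = 41/24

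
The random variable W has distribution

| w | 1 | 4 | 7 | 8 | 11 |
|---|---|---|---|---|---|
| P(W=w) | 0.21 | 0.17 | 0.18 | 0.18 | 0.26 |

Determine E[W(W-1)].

48.28

E[W(W-1)] = Σ w(w-1)·P(W=w)
 = 0·0.21 + 12·0.17 + 42·0.18 + 56·0.18 + 110·0.26
 = 0 + 2.04 + 7.56 + 10.08 + 28.6
 = 48.28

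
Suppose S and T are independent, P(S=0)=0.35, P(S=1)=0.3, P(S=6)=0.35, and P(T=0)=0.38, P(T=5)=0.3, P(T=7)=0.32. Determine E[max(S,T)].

E[max(S,T)] = Σ_s Σ_t max(s,t) · P(S=s)P(T=t)
 = 0·0.133 + 5·0.105 + 7·0.112 + 1·0.114 + 5·0.09 + 7·0.096 + 6·0.133 + 6·0.105 + 7·0.112
 = 0 + 0.525 + 0.784 + 0.114 + 0.45 + 0.672 + 0.798 + 0.63 + 0.784
 = 4.757

4.757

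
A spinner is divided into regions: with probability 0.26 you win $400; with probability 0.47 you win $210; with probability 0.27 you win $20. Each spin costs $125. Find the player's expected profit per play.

83.1

E[payout] = 400·0.26 + 210·0.47 + 20·0.27
 = 104 + 98.7 + 5.4
 = 208.1
Net = 208.1 - 125 = 83.1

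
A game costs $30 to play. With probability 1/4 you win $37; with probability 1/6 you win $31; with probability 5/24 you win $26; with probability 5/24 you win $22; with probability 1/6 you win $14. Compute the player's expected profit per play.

-3.25

E[payout] = 37·1/4 + 31·1/6 + 26·5/24 + 22·5/24 + 14·1/6
 = 37/4 + 31/6 + 65/12 + 55/12 + 7/3
 = 107/4
Net = 107/4 - 30 = -13/4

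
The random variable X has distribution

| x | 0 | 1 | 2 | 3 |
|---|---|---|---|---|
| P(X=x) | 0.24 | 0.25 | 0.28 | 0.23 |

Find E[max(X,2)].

E[max(X,2)] = Σ max(x,2)·P(X=x)
 = 2·0.24 + 2·0.25 + 2·0.28 + 3·0.23
 = 0.48 + 0.5 + 0.56 + 0.69
 = 2.23

2.23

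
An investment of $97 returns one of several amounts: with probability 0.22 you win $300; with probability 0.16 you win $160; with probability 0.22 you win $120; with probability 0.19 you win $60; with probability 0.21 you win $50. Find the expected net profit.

E[payout] = 300·0.22 + 160·0.16 + 120·0.22 + 60·0.19 + 50·0.21
 = 66 + 25.6 + 26.4 + 11.4 + 10.5
 = 139.9
Net = 139.9 - 97 = 42.9

42.9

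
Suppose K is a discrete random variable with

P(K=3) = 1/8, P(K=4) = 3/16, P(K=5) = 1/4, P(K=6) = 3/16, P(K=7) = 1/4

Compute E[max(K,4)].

E[max(K,4)] = Σ max(k,4)·P(K=k)
 = 4·1/8 + 4·3/16 + 5·1/4 + 6·3/16 + 7·1/4
 = 1/2 + 3/4 + 5/4 + 9/8 + 7/4
 = 43/8

5.375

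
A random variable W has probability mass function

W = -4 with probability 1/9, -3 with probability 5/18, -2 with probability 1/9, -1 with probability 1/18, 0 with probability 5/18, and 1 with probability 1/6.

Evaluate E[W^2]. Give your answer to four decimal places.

4.9444

E[W^2] = Σ w^2·P(W=w)
 = 16·1/9 + 9·5/18 + 4·1/9 + 1·1/18 + 0·5/18 + 1·1/6
 = 16/9 + 5/2 + 4/9 + 1/18 + 0 + 1/6
 = 89/18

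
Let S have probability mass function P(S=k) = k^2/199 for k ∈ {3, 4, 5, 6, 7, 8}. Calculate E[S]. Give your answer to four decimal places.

6.4673

E[S] = Σ s·P(S=s)
 = 3·9/199 + 4·16/199 + 5·25/199 + 6·36/199 + 7·49/199 + 8·64/199
 = 27/199 + 64/199 + 125/199 + 216/199 + 343/199 + 512/199
 = 1287/199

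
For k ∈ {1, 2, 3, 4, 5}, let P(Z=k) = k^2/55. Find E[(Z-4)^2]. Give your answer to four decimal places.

E[(Z-4)^2] = Σ (z-4)^2·P(Z=z)
 = 9·1/55 + 4·4/55 + 1·9/55 + 0·16/55 + 1·5/11
 = 9/55 + 16/55 + 9/55 + 0 + 5/11
 = 59/55

1.0727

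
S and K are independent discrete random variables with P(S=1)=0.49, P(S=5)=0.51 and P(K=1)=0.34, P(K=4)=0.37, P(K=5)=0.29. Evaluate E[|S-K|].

E[|S-K|] = Σ_s Σ_k |s-k| · P(S=s)P(K=k)
 = 0·0.1666 + 3·0.1813 + 4·0.1421 + 4·0.1734 + 1·0.1887 + 0·0.1479
 = 0 + 0.5439 + 0.5684 + 0.6936 + 0.1887 + 0
 = 1.9946

1.9946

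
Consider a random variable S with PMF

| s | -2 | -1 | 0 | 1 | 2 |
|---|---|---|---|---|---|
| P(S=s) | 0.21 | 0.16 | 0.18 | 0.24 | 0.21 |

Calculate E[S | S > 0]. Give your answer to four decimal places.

P(S > 0) = 0.24 + 0.21 = 0.45.
E[S | S > 0] = [1·0.24 + 2·0.21] / 0.45
 = 0.66 / 0.45
 = 22/15

1.4667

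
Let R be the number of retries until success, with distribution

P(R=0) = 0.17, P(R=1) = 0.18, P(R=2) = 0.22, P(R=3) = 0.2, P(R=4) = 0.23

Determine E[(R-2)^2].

E[(R-2)^2] = Σ (r-2)^2·P(R=r)
 = 4·0.17 + 1·0.18 + 0·0.22 + 1·0.2 + 4·0.23
 = 0.68 + 0.18 + 0 + 0.2 + 0.92
 = 1.98

1.98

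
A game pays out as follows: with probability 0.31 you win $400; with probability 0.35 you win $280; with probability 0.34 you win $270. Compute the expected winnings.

E[payout] = 400·0.31 + 280·0.35 + 270·0.34
 = 124 + 98 + 91.8
 = 313.8

313.8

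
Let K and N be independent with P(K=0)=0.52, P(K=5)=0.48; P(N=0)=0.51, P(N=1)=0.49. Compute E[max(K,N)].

2.6548

E[max(K,N)] = Σ_k Σ_n max(k,n) · P(K=k)P(N=n)
 = 0·0.2652 + 1·0.2548 + 5·0.2448 + 5·0.2352
 = 0 + 0.2548 + 1.224 + 1.176
 = 2.6548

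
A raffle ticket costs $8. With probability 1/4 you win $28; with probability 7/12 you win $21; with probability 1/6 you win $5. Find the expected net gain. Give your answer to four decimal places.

12.0833

E[payout] = 28·1/4 + 21·7/12 + 5·1/6
 = 7 + 49/4 + 5/6
 = 241/12
Net = 241/12 - 8 = 145/12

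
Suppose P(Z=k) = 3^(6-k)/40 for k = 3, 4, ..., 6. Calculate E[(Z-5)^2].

E[(Z-5)^2] = Σ (z-5)^2·P(Z=z)
 = 4·27/40 + 1·9/40 + 0·3/40 + 1·1/40
 = 27/10 + 9/40 + 0 + 1/40
 = 59/20

2.95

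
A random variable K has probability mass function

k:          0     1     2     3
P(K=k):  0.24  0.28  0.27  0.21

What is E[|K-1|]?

0.93

E[|K-1|] = Σ |k-1|·P(K=k)
 = 1·0.24 + 0·0.28 + 1·0.27 + 2·0.21
 = 0.24 + 0 + 0.27 + 0.42
 = 0.93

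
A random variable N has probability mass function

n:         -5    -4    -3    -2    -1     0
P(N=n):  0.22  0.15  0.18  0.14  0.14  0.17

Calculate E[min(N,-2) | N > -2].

P(N > -2) = 0.14 + 0.17 = 0.31.
E[min(N,-2) | N > -2] = [(-2)·0.14 + (-2)·0.17] / 0.31
 = -0.62 / 0.31
 = -2

-2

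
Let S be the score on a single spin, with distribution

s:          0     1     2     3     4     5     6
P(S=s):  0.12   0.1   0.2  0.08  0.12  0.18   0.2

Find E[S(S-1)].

11.92

E[S(S-1)] = Σ s(s-1)·P(S=s)
 = 0·0.12 + 0·0.1 + 2·0.2 + 6·0.08 + 12·0.12 + 20·0.18 + 30·0.2
 = 0 + 0 + 0.4 + 0.48 + 1.44 + 3.6 + 6
 = 11.92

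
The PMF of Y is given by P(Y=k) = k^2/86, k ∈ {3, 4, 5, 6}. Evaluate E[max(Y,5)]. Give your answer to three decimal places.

5.419

E[max(Y,5)] = Σ max(y,5)·P(Y=y)
 = 5·9/86 + 5·8/43 + 5·25/86 + 6·18/43
 = 45/86 + 40/43 + 125/86 + 108/43
 = 233/43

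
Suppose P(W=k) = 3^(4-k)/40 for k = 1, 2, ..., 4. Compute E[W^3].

6.1

E[W^3] = Σ w^3·P(W=w)
 = 1·27/40 + 8·9/40 + 27·3/40 + 64·1/40
 = 27/40 + 9/5 + 81/40 + 8/5
 = 61/10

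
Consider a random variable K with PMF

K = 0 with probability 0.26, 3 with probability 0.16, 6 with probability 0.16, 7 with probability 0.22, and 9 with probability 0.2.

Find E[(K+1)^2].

44.74

E[(K+1)^2] = Σ (k+1)^2·P(K=k)
 = 1·0.26 + 16·0.16 + 49·0.16 + 64·0.22 + 100·0.2
 = 0.26 + 2.56 + 7.84 + 14.08 + 20
 = 44.74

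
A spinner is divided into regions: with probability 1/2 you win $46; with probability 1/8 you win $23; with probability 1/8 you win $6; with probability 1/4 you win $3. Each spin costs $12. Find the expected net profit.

15.375

E[payout] = 46·1/2 + 23·1/8 + 6·1/8 + 3·1/4
 = 23 + 23/8 + 3/4 + 3/4
 = 219/8
Net = 219/8 - 12 = 123/8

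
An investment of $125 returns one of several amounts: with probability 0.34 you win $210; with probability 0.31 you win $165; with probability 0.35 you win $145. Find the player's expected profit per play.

48.3

E[payout] = 210·0.34 + 165·0.31 + 145·0.35
 = 71.4 + 51.15 + 50.75
 = 173.3
Net = 173.3 - 125 = 48.3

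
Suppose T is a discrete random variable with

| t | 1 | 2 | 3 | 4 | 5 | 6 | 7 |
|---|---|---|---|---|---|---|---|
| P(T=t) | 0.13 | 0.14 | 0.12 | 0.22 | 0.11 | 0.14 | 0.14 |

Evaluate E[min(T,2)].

E[min(T,2)] = Σ min(t,2)·P(T=t)
 = 1·0.13 + 2·0.14 + 2·0.12 + 2·0.22 + 2·0.11 + 2·0.14 + 2·0.14
 = 0.13 + 0.28 + 0.24 + 0.44 + 0.22 + 0.28 + 0.28
 = 1.87

1.87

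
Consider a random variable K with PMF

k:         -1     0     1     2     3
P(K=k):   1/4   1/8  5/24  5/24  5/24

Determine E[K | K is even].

1.25

P(K is even) = 1/8 + 5/24 = 1/3.
E[K | K is even] = [0·1/8 + 2·5/24] / (1/3)
 = 5/12 / (1/3)
 = 5/4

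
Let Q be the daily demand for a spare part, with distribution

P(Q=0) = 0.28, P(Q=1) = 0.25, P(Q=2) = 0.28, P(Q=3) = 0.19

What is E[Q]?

E[Q] = Σ q·P(Q=q)
 = 0·0.28 + 1·0.25 + 2·0.28 + 3·0.19
 = 0 + 0.25 + 0.56 + 0.57
 = 1.38

1.38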